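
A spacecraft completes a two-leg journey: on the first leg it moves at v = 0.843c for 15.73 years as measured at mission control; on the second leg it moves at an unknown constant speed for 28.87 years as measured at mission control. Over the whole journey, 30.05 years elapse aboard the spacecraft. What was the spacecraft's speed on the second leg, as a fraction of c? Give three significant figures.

β = 0.664

Leg 1: γ = 1/√(1 − 0.843²) = 1/√0.2894 = 1.859; τ_1 = 15.73/1.859 = 8.461 years.
Leg 2: speed unknown; τ_2 = 28.87/γ_2.
Total proper time: 8.461 + τ_2 = 30.05, so τ_2 = 30.05 − 8.461 = 21.59 years.
γ_2 = 28.87/21.59 = 1.337; β = √(1 − 1/γ²) = √0.4408.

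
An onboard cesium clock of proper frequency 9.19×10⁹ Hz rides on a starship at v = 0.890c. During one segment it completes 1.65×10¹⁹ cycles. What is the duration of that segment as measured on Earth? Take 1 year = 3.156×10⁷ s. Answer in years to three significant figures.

Δt = 125 years

γ = 1/√(1 − 0.890²) = 1/√0.2079 = 2.193
Proper time for N cycles: τ = N/f = 1.65×10¹⁹/(9.19×10⁹) = 1.795×10⁹ s = 56.89 years.
Lab-frame duration Δt = γτ = 2.193 × 56.89 = 124.8 years.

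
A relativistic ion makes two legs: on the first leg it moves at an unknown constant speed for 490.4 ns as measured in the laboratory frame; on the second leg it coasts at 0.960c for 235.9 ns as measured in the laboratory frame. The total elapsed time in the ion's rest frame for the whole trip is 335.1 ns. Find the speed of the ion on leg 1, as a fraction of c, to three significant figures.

β = 0.836

Leg 1: speed unknown; τ_1 = 490.4/γ_1.
Leg 2: γ = 1/√(1 − 0.960²) = 25/7 ≈ 3.571; τ_2 = 235.9/3.571 = 66.05 ns.
Total proper time: τ_1 + 66.05 = 335.1, so τ_1 = 335.1 − 66.05 = 269.0 ns.
γ_1 = 490.4/269.0 = 1.823; β = √(1 − 1/γ²) = √0.6990.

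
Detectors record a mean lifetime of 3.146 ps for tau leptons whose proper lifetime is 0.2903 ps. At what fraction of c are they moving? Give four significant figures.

β = 0.9957

γ = Δt/τ₀ = 3.146/0.2903 = 10.84
β = √(1 − 1/γ²) = √(1 − 0.008515) = √0.9915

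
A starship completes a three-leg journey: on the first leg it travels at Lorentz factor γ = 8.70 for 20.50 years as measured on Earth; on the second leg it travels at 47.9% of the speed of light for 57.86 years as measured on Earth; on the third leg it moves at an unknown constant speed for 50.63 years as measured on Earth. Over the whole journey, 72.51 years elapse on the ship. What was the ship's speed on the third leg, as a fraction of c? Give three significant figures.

Leg 1: γ = 8.70; τ_1 = 20.50/8.700 = 2.356 years.
Leg 2: β = 0.479; γ = 1/√(1 − 0.479²) = 1/√0.7706 = 1.139; τ_2 = 57.86/1.139 = 50.79 years.
Leg 3: speed unknown; τ_3 = 50.63/γ_3.
Total proper time: 2.356 + 50.79 + τ_3 = 72.51, so τ_3 = 72.51 − 53.15 = 19.36 years.
γ_3 = 50.63/19.36 = 2.615; β = √(1 − 1/γ²) = √0.8537.

β = 0.924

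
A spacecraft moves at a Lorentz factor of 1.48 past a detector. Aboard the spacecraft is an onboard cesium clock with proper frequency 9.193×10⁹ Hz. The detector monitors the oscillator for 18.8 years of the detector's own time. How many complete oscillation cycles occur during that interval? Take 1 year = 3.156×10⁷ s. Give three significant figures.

γ = 1.48
During 18.8 years of lab time, the oscillator's proper time advances by τ = Δt/γ = 18.8/1.480 = 12.70 years = 4.009×10⁸ s.
N = f × τ = 9.193×10⁹ × 4.009×10⁸ = 3.685×10¹⁸.

N = 3.69×10¹⁸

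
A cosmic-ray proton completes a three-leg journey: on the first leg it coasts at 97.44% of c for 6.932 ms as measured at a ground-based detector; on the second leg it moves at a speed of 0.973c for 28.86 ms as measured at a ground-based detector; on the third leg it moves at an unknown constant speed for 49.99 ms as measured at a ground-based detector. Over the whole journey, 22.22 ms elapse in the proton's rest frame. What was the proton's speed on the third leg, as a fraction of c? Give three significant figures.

Leg 1: β = 0.9744; γ = 1/√(1 − 0.9744²) = 1/√0.05054 = 4.448; τ_1 = 6.932/4.448 = 1.558 ms.
Leg 2: γ = 1/√(1 − 0.973²) = 1/√0.05327 = 4.333; τ_2 = 28.86/4.333 = 6.661 ms.
Leg 3: speed unknown; τ_3 = 49.99/γ_3.
Total proper time: 1.558 + 6.661 + τ_3 = 22.22, so τ_3 = 22.22 − 8.219 = 14.00 ms.
γ_3 = 49.99/14.00 = 3.571; β = √(1 − 1/γ²) = √0.9216.

β = 0.960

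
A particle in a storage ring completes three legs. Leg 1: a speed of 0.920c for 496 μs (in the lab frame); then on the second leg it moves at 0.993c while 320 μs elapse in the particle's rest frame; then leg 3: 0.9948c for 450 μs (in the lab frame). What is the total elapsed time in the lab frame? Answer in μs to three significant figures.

Δt = 3660 μs

Leg 1: 496 μs is already measured in the lab frame.
Leg 2: γ = 1/√(1 − 0.993²) = 1/√0.01395 = 8.466; Δt_2 = 8.466 × 320 = 2709 μs.
Leg 3: 450 μs is already measured in the lab frame.
Total: 496.0 + 2709 + 450.0 μs.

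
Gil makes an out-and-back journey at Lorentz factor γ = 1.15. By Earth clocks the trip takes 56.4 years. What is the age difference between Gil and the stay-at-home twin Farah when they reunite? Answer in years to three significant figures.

γ = 1.15
Gil's elapsed proper time: τ = 56.4/1.150 = 49.04 years.
Age gap = Δt − τ = 56.4 − 49.04 years.

Δt − τ = 7.36 years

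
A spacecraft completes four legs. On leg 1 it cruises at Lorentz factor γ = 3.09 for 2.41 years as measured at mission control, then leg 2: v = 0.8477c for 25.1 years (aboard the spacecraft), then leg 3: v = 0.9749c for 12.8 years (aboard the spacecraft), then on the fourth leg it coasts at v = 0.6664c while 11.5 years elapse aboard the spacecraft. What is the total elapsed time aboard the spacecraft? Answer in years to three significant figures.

τ = 50.2 years

Leg 1: γ = 3.09; τ_1 = 2.41/3.090 = 0.7799 years.
Leg 2: 25.1 years is already measured aboard the spacecraft.
Leg 3: 12.8 years is already measured aboard the spacecraft.
Leg 4: 11.5 years is already measured aboard the spacecraft.
Total: 0.7799 + 25.10 + 12.80 + 11.50 years.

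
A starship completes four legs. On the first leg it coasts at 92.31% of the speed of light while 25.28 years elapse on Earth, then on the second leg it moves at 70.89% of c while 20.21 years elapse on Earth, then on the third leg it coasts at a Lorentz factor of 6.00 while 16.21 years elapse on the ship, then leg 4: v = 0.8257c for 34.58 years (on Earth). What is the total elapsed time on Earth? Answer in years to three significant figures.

Leg 1: 25.28 years is already measured on Earth.
Leg 2: 20.21 years is already measured on Earth.
Leg 3: γ = 6.00; Δt_3 = 6.000 × 16.21 = 97.26 years.
Leg 4: 34.58 years is already measured on Earth.
Total: 25.28 + 20.21 + 97.26 + 34.58 years.

Δt = 177 years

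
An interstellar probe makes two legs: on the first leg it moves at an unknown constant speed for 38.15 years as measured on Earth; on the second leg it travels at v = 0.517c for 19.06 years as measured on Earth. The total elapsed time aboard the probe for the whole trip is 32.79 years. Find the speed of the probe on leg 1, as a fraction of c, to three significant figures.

β = 0.902

Leg 1: speed unknown; τ_1 = 38.15/γ_1.
Leg 2: γ = 1/√(1 − 0.517²) = 1/√0.7327 = 1.168; τ_2 = 19.06/1.168 = 16.32 years.
Total proper time: τ_1 + 16.32 = 32.79, so τ_1 = 32.79 − 16.32 = 16.47 years.
γ_1 = 38.15/16.47 = 2.316; β = √(1 − 1/γ²) = √0.8135.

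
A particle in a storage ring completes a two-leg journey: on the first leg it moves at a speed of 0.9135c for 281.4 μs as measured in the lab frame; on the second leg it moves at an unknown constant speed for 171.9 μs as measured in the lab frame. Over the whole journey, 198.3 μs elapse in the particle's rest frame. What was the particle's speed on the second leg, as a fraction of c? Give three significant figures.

β = 0.873

Leg 1: γ = 1/√(1 − 0.9135²) = 1/√0.1655 = 2.458; τ_1 = 281.4/2.458 = 114.5 μs.
Leg 2: speed unknown; τ_2 = 171.9/γ_2.
Total proper time: 114.5 + τ_2 = 198.3, so τ_2 = 198.3 − 114.5 = 83.82 μs.
γ_2 = 171.9/83.82 = 2.051; β = √(1 − 1/γ²) = √0.7623.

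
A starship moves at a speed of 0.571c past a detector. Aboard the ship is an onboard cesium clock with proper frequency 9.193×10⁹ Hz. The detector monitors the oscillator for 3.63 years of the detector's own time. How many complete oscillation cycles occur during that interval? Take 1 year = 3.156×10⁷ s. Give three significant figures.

N = 8.65×10¹⁷

γ = 1/√(1 − 0.571²) = 1/√0.6740 = 1.218
During 3.63 years of lab time, the oscillator's proper time advances by τ = Δt/γ = 3.63/1.218 = 2.980 years = 9.405×10⁷ s.
N = f × τ = 9.193×10⁹ × 9.405×10⁷ = 8.646×10¹⁷.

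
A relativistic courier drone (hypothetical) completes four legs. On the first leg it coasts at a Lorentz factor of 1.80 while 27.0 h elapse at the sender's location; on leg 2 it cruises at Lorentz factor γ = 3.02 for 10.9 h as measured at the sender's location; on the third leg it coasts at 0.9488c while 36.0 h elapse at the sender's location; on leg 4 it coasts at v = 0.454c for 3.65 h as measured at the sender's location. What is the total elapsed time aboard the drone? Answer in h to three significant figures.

Leg 1: γ = 1.80; τ_1 = 27.0/1.800 = 15.00 h.
Leg 2: γ = 3.02; τ_2 = 10.9/3.020 = 3.609 h.
Leg 3: γ = 1/√(1 − 0.9488²) = 1/√0.09978 = 3.166; τ_3 = 36.0/3.166 = 11.37 h.
Leg 4: γ = 1/√(1 − 0.454²) = 1/√0.7939 = 1.122; τ_4 = 3.65/1.122 = 3.252 h.
Total: 15.00 + 3.609 + 11.37 + 3.252 h.

τ = 33.2 h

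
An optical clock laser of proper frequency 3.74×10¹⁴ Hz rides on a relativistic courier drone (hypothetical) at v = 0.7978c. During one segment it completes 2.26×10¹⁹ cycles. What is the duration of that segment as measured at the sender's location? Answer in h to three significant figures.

γ = 1/√(1 − 0.7978²) = 1/√0.3635 = 1.659
Proper time for N cycles: τ = N/f = 2.26×10¹⁹/(3.74×10¹⁴) = 6.043×10⁴ s = 16.79 h.
Lab-frame duration Δt = γτ = 1.659 × 16.79 = 27.84 h.

Δt = 27.8 h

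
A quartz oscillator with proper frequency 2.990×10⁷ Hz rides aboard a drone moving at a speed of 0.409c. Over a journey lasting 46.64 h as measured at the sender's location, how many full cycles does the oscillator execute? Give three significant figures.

N = 4.58×10¹²

γ = 1/√(1 − 0.409²) = 1/√0.8327 = 1.096
The oscillator's own cycle count is N = f × τ where τ is the proper time aboard the drone. τ = Δt/γ = 46.64/1.096 = 42.56 h = 1.532×10⁵ s.
N = 2.990×10⁷ × 1.532×10⁵ = 4.581×10¹².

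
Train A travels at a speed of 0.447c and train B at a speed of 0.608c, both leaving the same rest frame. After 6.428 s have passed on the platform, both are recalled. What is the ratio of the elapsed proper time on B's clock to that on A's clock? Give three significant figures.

A: γ = 1/√(1 − 0.447²) = 1/√0.8002 = 1.118. B: γ = 1/√(1 − 0.608²) = 1/√0.6303 = 1.260.
τ_A/τ_B = γ_B/γ_A = 1.260/1.118 = 1.127, so τ_B/τ_A = 0.8875.

τ_B/τ_A = 0.888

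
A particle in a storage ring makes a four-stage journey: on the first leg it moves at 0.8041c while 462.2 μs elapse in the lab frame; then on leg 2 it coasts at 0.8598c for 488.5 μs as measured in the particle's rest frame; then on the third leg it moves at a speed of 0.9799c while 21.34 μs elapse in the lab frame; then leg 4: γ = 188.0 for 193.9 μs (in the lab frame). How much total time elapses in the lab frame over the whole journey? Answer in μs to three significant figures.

Δt = 1630 μs

Leg 1: 462.2 μs is already measured in the lab frame.
Leg 2: γ = 1/√(1 − 0.8598²) = 1/√0.2607 = 1.958; Δt_2 = 1.958 × 488.5 = 956.7 μs.
Leg 3: 21.34 μs is already measured in the lab frame.
Leg 4: 193.9 μs is already measured in the lab frame.
Total: 462.2 + 956.7 + 21.34 + 193.9 μs.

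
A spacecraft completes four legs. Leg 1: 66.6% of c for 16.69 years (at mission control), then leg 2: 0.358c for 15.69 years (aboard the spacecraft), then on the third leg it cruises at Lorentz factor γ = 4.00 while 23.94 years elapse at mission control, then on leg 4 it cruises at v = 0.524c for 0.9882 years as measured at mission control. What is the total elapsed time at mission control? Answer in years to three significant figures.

Leg 1: 16.69 years is already measured at mission control.
Leg 2: γ = 1/√(1 − 0.358²) = 1/√0.8718 = 1.071; Δt_2 = 1.071 × 15.69 = 16.80 years.
Leg 3: 23.94 years is already measured at mission control.
Leg 4: 0.9882 years is already measured at mission control.
Total: 16.69 + 16.80 + 23.94 + 0.9882 years.

Δt = 58.4 years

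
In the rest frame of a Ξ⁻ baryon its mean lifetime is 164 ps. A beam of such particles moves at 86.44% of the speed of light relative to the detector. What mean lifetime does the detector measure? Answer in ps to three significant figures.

β = 0.8644; γ = 1/√(1 − 0.8644²) = 1/√0.2528 = 1.989
The rest-frame lifetime is the proper time; the lab measures the dilated interval Δt = γτ₀ = 1.989 × 164 ps.

Δt = 326 ps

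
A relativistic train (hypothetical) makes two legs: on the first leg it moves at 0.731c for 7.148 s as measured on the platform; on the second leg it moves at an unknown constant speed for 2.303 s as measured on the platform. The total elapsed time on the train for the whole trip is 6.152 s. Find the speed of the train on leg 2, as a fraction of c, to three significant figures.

Leg 1: γ = 1/√(1 − 0.731²) = 1/√0.4656 = 1.465; τ_1 = 7.148/1.465 = 4.878 s.
Leg 2: speed unknown; τ_2 = 2.303/γ_2.
Total proper time: 4.878 + τ_2 = 6.152, so τ_2 = 6.152 − 4.878 = 1.274 s.
γ_2 = 2.303/1.274 = 1.807; β = √(1 − 1/γ²) = √0.6938.

β = 0.833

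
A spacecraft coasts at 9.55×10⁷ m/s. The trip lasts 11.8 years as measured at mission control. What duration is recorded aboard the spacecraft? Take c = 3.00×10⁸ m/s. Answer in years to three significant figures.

τ = 11.2 years

β = 9.55×10⁷/3.00×10⁸ = 0.3183; γ = 1/√(1 − 0.3183²) = 1.055
The interval measured at mission control is the dilated one; the clock aboard the spacecraft measures the proper time τ = Δt/γ = 11.8/1.055 years.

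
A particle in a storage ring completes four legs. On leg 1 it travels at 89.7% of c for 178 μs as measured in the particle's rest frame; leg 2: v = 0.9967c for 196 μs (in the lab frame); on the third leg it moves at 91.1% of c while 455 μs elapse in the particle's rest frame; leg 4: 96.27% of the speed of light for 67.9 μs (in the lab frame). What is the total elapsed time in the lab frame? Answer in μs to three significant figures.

Leg 1: β = 0.897; γ = 1/√(1 − 0.897²) = 1/√0.1954 = 2.262; Δt_1 = 2.262 × 178 = 402.7 μs.
Leg 2: 196 μs is already measured in the lab frame.
Leg 3: β = 0.911; γ = 1/√(1 − 0.911²) = 1/√0.1701 = 2.425; Δt_3 = 2.425 × 455 = 1103 μs.
Leg 4: 67.9 μs is already measured in the lab frame.
Total: 402.7 + 196.0 + 1103 + 67.90 μs.

Δt = 1770 μs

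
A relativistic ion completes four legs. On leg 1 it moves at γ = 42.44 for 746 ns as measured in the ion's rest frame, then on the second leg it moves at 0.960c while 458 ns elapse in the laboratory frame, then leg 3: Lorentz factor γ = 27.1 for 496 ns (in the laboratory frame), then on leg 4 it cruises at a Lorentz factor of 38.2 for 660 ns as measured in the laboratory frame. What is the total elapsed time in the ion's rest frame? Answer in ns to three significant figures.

τ = 910 ns

Leg 1: 746 ns is already measured in the ion's rest frame.
Leg 2: γ = 1/√(1 − 0.960²) = 25/7 ≈ 3.571; τ_2 = 458/3.571 = 128.2 ns.
Leg 3: γ = 27.1; τ_3 = 496/27.10 = 18.30 ns.
Leg 4: γ = 38.2; τ_4 = 660/38.20 = 17.28 ns.
Total: 746.0 + 128.2 + 18.30 + 17.28 ns.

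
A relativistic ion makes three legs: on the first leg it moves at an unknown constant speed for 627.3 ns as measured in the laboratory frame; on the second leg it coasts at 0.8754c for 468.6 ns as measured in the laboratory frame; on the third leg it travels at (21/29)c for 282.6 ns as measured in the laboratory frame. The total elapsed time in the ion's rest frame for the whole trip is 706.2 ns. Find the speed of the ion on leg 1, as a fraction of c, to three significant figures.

β = 0.891

Leg 1: speed unknown; τ_1 = 627.3/γ_1.
Leg 2: γ = 1/√(1 − 0.8754²) = 1/√0.2337 = 2.069; τ_2 = 468.6/2.069 = 226.5 ns.
Leg 3: γ = 1/√(1 − (21/29)²) = 29/20 = 1.450; τ_3 = 282.6/1.450 = 194.9 ns.
Total proper time: τ_1 + 226.5 + 194.9 = 706.2, so τ_1 = 706.2 − 421.4 = 284.8 ns.
γ_1 = 627.3/284.8 = 2.203; β = √(1 − 1/γ²) = √0.7939.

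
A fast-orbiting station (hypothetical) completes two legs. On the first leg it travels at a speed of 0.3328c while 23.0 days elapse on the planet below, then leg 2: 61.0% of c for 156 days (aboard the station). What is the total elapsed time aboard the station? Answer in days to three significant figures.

τ = 178 days

Leg 1: γ = 1/√(1 − 0.3328²) = 1/√0.8892 = 1.060; τ_1 = 23.0/1.060 = 21.69 days.
Leg 2: 156 days is already measured aboard the station.
Total: 21.69 + 156.0 days.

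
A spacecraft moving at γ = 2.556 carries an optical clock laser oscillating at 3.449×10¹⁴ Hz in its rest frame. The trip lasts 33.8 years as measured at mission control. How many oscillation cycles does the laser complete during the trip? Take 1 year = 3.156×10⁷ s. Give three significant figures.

N = 1.44×10²³

γ = 2.556
The oscillator's own cycle count is N = f × τ where τ is the proper time aboard the spacecraft. τ = Δt/γ = 33.8/2.556 = 13.22 years = 4.173×10⁸ s.
N = 3.449×10¹⁴ × 4.173×10⁸ = 1.439×10²³.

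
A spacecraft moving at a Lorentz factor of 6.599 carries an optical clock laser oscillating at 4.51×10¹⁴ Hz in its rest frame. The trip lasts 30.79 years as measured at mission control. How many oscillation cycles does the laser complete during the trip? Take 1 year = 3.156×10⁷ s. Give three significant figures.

γ = 6.599
The oscillator's own cycle count is N = f × τ where τ is the proper time aboard the spacecraft. τ = Δt/γ = 30.79/6.599 = 4.666 years = 1.473×10⁸ s.
N = 4.51×10¹⁴ × 1.473×10⁸ = 6.641×10²².

N = 6.64×10²²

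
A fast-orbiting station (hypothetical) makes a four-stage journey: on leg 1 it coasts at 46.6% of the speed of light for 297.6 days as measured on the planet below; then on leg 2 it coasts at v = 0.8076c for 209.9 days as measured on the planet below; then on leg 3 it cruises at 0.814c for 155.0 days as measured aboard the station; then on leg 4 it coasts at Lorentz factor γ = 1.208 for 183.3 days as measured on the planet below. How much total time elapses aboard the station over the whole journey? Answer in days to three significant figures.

τ = 694 days

Leg 1: β = 0.466; γ = 1/√(1 − 0.466²) = 1/√0.7828 = 1.130; τ_1 = 297.6/1.130 = 263.3 days.
Leg 2: γ = 1/√(1 − 0.8076²) = 1/√0.3478 = 1.696; τ_2 = 209.9/1.696 = 123.8 days.
Leg 3: 155.0 days is already measured aboard the station.
Leg 4: γ = 1.208; τ_4 = 183.3/1.208 = 151.7 days.
Total: 263.3 + 123.8 + 155.0 + 151.7 days.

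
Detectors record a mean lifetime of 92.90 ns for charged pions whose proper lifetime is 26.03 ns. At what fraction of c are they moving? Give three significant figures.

v = 0.960c

γ = Δt/τ₀ = 92.90/26.03 = 3.569
β = √(1 − 1/γ²) = √(1 − 0.07851) = √0.9215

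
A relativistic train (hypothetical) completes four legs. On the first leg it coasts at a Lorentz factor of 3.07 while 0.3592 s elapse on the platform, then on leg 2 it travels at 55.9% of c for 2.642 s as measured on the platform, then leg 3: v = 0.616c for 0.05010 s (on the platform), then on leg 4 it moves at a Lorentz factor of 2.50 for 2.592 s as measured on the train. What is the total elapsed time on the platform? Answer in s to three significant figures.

Δt = 9.53 s

Leg 1: 0.3592 s is already measured on the platform.
Leg 2: 2.642 s is already measured on the platform.
Leg 3: 0.05010 s is already measured on the platform.
Leg 4: γ = 2.50; Δt_4 = 2.500 × 2.592 = 6.480 s.
Total: 0.3592 + 2.642 + 0.05010 + 6.480 s.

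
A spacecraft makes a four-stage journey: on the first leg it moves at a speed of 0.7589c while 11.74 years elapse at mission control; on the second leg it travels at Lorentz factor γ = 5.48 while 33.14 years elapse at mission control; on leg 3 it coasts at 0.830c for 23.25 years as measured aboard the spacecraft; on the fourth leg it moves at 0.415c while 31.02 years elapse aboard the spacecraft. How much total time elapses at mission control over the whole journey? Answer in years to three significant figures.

Δt = 121 years

Leg 1: 11.74 years is already measured at mission control.
Leg 2: 33.14 years is already measured at mission control.
Leg 3: γ = 1/√(1 − 0.830²) = 1/√0.3111 = 1.793; Δt_3 = 1.793 × 23.25 = 41.68 years.
Leg 4: γ = 1/√(1 − 0.415²) = 1/√0.8278 = 1.099; Δt_4 = 1.099 × 31.02 = 34.09 years.
Total: 11.74 + 33.14 + 41.68 + 34.09 years.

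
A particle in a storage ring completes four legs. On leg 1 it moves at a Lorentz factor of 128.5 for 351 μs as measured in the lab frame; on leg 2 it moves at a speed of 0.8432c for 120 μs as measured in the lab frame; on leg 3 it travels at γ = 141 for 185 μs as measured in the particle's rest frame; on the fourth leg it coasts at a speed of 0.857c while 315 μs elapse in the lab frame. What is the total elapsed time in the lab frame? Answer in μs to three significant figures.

Δt = 2.69×10⁴ μs

Leg 1: 351 μs is already measured in the lab frame.
Leg 2: 120 μs is already measured in the lab frame.
Leg 3: γ = 141; Δt_3 = 141.0 × 185 = 2.609×10⁴ μs.
Leg 4: 315 μs is already measured in the lab frame.
Total: 351.0 + 120.0 + 2.609×10⁴ + 315.0 μs.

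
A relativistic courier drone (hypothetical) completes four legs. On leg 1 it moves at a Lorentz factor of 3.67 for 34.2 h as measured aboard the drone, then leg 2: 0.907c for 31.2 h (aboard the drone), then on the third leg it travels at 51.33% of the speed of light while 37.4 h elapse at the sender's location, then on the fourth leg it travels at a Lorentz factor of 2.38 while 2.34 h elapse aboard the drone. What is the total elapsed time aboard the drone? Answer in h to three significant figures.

τ = 99.8 h

Leg 1: 34.2 h is already measured aboard the drone.
Leg 2: 31.2 h is already measured aboard the drone.
Leg 3: β = 0.5133; γ = 1/√(1 − 0.5133²) = 1/√0.7365 = 1.165; τ_3 = 37.4/1.165 = 32.10 h.
Leg 4: 2.34 h is already measured aboard the drone.
Total: 34.20 + 31.20 + 32.10 + 2.340 h.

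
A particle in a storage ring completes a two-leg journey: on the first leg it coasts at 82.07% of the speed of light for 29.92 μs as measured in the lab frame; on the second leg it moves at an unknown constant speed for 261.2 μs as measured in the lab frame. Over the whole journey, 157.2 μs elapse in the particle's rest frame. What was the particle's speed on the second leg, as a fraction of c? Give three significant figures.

β = 0.844

Leg 1: β = 0.8207; γ = 1/√(1 − 0.8207²) = 1/√0.3265 = 1.750; τ_1 = 29.92/1.750 = 17.10 μs.
Leg 2: speed unknown; τ_2 = 261.2/γ_2.
Total proper time: 17.10 + τ_2 = 157.2, so τ_2 = 157.2 − 17.10 = 140.1 μs.
γ_2 = 261.2/140.1 = 1.864; β = √(1 − 1/γ²) = √0.7123.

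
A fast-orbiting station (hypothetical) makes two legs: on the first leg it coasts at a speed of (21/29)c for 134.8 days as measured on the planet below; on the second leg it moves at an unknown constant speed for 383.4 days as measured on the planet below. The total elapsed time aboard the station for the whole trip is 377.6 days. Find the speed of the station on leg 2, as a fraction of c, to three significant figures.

β = 0.670

Leg 1: γ = 1/√(1 − (21/29)²) = 29/20 = 1.450; τ_1 = 134.8/1.450 = 92.97 days.
Leg 2: speed unknown; τ_2 = 383.4/γ_2.
Total proper time: 92.97 + τ_2 = 377.6, so τ_2 = 377.6 − 92.97 = 284.6 days.
γ_2 = 383.4/284.6 = 1.347; β = √(1 − 1/γ²) = √0.4488.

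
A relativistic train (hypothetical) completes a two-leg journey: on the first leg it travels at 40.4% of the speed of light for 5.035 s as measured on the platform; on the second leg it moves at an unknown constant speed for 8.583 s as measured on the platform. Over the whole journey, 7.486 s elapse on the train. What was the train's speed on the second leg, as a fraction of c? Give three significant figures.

β = 0.942

Leg 1: β = 0.404; γ = 1/√(1 − 0.404²) = 1/√0.8368 = 1.093; τ_1 = 5.035/1.093 = 4.606 s.
Leg 2: speed unknown; τ_2 = 8.583/γ_2.
Total proper time: 4.606 + τ_2 = 7.486, so τ_2 = 7.486 − 4.606 = 2.880 s.
γ_2 = 8.583/2.880 = 2.980; β = √(1 − 1/γ²) = √0.8874.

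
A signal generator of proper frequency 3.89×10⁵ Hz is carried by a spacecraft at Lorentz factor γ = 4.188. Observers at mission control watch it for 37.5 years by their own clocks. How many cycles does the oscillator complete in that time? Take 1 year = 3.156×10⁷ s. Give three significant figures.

γ = 4.188
During 37.5 years of lab time, the oscillator's proper time advances by τ = Δt/γ = 37.5/4.188 = 8.954 years = 2.826×10⁸ s.
N = f × τ = 3.89×10⁵ × 2.826×10⁸ = 1.099×10¹⁴.

N = 1.10×10¹⁴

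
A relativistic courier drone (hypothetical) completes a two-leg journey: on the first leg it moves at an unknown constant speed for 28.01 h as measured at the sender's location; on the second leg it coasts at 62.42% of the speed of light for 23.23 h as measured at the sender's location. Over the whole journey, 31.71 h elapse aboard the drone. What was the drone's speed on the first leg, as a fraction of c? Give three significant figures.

Leg 1: speed unknown; τ_1 = 28.01/γ_1.
Leg 2: β = 0.6242; γ = 1/√(1 − 0.6242²) = 1/√0.6104 = 1.280; τ_2 = 23.23/1.280 = 18.15 h.
Total proper time: τ_1 + 18.15 = 31.71, so τ_1 = 31.71 − 18.15 = 13.56 h.
γ_1 = 28.01/13.56 = 2.065; β = √(1 − 1/γ²) = √0.7656.

β = 0.875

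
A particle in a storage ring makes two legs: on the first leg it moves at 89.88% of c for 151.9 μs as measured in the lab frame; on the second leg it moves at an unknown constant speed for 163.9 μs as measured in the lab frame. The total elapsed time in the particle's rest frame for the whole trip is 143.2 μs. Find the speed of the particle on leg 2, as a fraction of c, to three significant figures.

Leg 1: β = 0.8988; γ = 1/√(1 − 0.8988²) = 1/√0.1922 = 2.281; τ_1 = 151.9/2.281 = 66.59 μs.
Leg 2: speed unknown; τ_2 = 163.9/γ_2.
Total proper time: 66.59 + τ_2 = 143.2, so τ_2 = 143.2 − 66.59 = 76.61 μs.
γ_2 = 163.9/76.61 = 2.139; β = √(1 − 1/γ²) = √0.7815.

β = 0.884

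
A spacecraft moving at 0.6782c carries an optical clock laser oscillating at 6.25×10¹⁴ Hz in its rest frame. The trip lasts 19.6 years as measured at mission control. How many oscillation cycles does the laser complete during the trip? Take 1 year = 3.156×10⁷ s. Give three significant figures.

γ = 1/√(1 − 0.6782²) = 1/√0.5400 = 1.361
The oscillator's own cycle count is N = f × τ where τ is the proper time aboard the spacecraft. τ = Δt/γ = 19.6/1.361 = 14.40 years = 4.546×10⁸ s.
N = 6.25×10¹⁴ × 4.546×10⁸ = 2.841×10²³.

N = 2.84×10²³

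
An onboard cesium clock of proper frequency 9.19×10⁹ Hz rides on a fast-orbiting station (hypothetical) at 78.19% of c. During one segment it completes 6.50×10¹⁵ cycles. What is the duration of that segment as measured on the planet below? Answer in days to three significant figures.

Δt = 13.1 days

β = 0.7819; γ = 1/√(1 − 0.7819²) = 1/√0.3886 = 1.604
Proper time for N cycles: τ = N/f = 6.50×10¹⁵/(9.19×10⁹) = 7.073×10⁵ s = 8.186 days.
Lab-frame duration Δt = γτ = 1.604 × 8.186 = 13.13 days.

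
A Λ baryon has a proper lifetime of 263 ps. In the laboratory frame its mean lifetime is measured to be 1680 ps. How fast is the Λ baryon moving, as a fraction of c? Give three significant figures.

β = 0.988

γ = Δt/τ₀ = 1680/263 = 6.388
β = √(1 − 1/γ²) = √(1 − 0.02451) = √0.9755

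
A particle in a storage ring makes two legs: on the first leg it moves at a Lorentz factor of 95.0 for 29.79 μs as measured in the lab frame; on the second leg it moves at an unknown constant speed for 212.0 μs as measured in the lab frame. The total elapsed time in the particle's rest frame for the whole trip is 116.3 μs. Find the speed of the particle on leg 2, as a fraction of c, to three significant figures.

β = 0.837

Leg 1: γ = 95.0; τ_1 = 29.79/95.00 = 0.3136 μs.
Leg 2: speed unknown; τ_2 = 212.0/γ_2.
Total proper time: 0.3136 + τ_2 = 116.3, so τ_2 = 116.3 − 0.3136 = 116.0 μs.
γ_2 = 212.0/116.0 = 1.828; β = √(1 − 1/γ²) = √0.7007.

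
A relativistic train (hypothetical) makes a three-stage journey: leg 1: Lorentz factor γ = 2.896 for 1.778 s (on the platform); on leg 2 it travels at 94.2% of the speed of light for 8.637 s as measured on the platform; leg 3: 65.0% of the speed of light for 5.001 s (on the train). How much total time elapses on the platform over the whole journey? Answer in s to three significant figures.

Δt = 17.0 s

Leg 1: 1.778 s is already measured on the platform.
Leg 2: 8.637 s is already measured on the platform.
Leg 3: β = 0.650; γ = 1/√(1 − 0.650²) = 1/√0.5775 = 1.316; Δt_3 = 1.316 × 5.001 = 6.581 s.
Total: 1.778 + 8.637 + 6.581 s.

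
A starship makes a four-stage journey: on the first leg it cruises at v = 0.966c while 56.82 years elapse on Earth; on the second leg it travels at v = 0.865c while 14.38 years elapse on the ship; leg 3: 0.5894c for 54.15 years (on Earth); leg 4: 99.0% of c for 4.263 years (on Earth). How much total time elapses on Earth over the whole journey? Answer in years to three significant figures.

Δt = 144 years

Leg 1: 56.82 years is already measured on Earth.
Leg 2: γ = 1/√(1 − 0.865²) = 1/√0.2518 = 1.993; Δt_2 = 1.993 × 14.38 = 28.66 years.
Leg 3: 54.15 years is already measured on Earth.
Leg 4: 4.263 years is already measured on Earth.
Total: 56.82 + 28.66 + 54.15 + 4.263 years.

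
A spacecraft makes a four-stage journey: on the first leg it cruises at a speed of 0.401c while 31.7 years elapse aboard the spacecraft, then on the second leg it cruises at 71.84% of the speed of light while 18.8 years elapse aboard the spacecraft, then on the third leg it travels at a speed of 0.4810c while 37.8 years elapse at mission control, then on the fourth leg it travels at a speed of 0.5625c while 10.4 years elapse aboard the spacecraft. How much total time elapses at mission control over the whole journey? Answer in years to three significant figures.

Δt = 112 years

Leg 1: γ = 1/√(1 − 0.401²) = 1/√0.8392 = 1.092; Δt_1 = 1.092 × 31.7 = 34.60 years.
Leg 2: β = 0.7184; γ = 1/√(1 − 0.7184²) = 1/√0.4839 = 1.438; Δt_2 = 1.438 × 18.8 = 27.03 years.
Leg 3: 37.8 years is already measured at mission control.
Leg 4: γ = 1/√(1 − 0.5625²) = 1/√0.6836 = 1.209; Δt_4 = 1.209 × 10.4 = 12.58 years.
Total: 34.60 + 27.03 + 37.80 + 12.58 years.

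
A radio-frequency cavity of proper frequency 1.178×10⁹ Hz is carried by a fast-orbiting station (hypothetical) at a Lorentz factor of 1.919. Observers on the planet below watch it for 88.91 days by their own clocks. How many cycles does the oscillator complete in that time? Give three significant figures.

γ = 1.919
During 88.91 days of lab time, the oscillator's proper time advances by τ = Δt/γ = 88.91/1.919 = 46.33 days = 4.003×10⁶ s.
N = f × τ = 1.178×10⁹ × 4.003×10⁶ = 4.716×10¹⁵.

N = 4.72×10¹⁵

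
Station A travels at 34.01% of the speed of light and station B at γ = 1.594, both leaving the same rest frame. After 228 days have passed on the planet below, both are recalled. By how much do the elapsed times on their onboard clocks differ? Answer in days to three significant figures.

|τ_A − τ_B| = 71.4 days

A: β = 0.3401; γ = 1/√(1 − 0.3401²) = 1/√0.8843 = 1.063; τ_A = 228/1.063 = 214.4 days.
B: γ = 1.594; τ_B = 228/1.594 = 143.0 days.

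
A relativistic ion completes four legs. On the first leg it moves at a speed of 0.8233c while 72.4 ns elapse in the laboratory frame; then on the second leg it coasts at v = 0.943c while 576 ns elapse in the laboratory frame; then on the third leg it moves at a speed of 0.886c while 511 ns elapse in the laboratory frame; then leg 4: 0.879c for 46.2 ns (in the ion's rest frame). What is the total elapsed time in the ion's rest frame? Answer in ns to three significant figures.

τ = 516 ns

Leg 1: γ = 1/√(1 − 0.8233²) = 1/√0.3222 = 1.762; τ_1 = 72.4/1.762 = 41.09 ns.
Leg 2: γ = 1/√(1 − 0.943²) = 1/√0.1108 = 3.005; τ_2 = 576/3.005 = 191.7 ns.
Leg 3: γ = 1/√(1 − 0.886²) = 1/√0.2150 = 2.157; τ_3 = 511/2.157 = 236.9 ns.
Leg 4: 46.2 ns is already measured in the ion's rest frame.
Total: 41.09 + 191.7 + 236.9 + 46.20 ns.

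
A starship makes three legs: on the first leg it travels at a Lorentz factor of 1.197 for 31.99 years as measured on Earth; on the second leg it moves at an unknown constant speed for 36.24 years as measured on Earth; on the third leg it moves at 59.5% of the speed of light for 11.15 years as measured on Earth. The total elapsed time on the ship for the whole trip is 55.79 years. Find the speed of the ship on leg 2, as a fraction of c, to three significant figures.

β = 0.832

Leg 1: γ = 1.197; τ_1 = 31.99/1.197 = 26.73 years.
Leg 2: speed unknown; τ_2 = 36.24/γ_2.
Leg 3: β = 0.595; γ = 1/√(1 − 0.595²) = 1/√0.6460 = 1.244; τ_3 = 11.15/1.244 = 8.962 years.
Total proper time: 26.73 + τ_2 + 8.962 = 55.79, so τ_2 = 55.79 − 35.69 = 20.10 years.
γ_2 = 36.24/20.10 = 1.803; β = √(1 − 1/γ²) = √0.6923.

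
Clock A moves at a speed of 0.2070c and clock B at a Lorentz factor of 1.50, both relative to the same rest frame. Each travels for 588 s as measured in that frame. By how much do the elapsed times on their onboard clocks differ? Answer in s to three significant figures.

A: γ = 1/√(1 − 0.2070²) = 1/√0.9572 = 1.022; τ_A = 588/1.022 = 575.3 s.
B: γ = 1.50; τ_B = 588/1.500 = 392.0 s.

|τ_A − τ_B| = 183 s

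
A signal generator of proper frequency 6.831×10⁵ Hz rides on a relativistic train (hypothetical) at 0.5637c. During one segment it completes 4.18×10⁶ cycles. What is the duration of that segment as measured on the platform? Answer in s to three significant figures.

Δt = 7.41 s

γ = 1/√(1 − 0.5637²) = 1/√0.6822 = 1.211
Proper time for N cycles: τ = N/f = 4.18×10⁶/(6.831×10⁵) = 6.119×10⁰ s = 6.119 s.
Lab-frame duration Δt = γτ = 1.211 × 6.119 = 7.408 s.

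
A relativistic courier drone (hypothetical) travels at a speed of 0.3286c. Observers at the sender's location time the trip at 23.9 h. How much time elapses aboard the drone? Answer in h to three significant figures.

τ = 22.6 h

γ = 1/√(1 − 0.3286²) = 1/√0.8920 = 1.059
The interval measured at the sender's location is the dilated one; the clock aboard the drone measures the proper time τ = Δt/γ = 23.9/1.059 h.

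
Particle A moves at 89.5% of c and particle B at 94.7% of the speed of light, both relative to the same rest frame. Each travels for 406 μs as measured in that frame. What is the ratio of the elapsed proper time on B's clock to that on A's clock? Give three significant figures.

τ_B/τ_A = 0.720

A: β = 0.895; γ = 1/√(1 − 0.895²) = 1/√0.1990 = 2.242. B: β = 0.947; γ = 1/√(1 − 0.947²) = 1/√0.1032 = 3.113.
τ_A/τ_B = γ_B/γ_A = 3.113/2.242 = 1.389, so τ_B/τ_A = 0.7201.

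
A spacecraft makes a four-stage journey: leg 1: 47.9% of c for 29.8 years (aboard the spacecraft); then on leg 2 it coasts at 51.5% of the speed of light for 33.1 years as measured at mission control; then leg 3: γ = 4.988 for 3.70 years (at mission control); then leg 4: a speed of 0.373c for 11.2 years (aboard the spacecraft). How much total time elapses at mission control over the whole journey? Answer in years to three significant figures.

Δt = 82.8 years

Leg 1: β = 0.479; γ = 1/√(1 − 0.479²) = 1/√0.7706 = 1.139; Δt_1 = 1.139 × 29.8 = 33.95 years.
Leg 2: 33.1 years is already measured at mission control.
Leg 3: 3.70 years is already measured at mission control.
Leg 4: γ = 1/√(1 − 0.373²) = 1/√0.8609 = 1.078; Δt_4 = 1.078 × 11.2 = 12.07 years.
Total: 33.95 + 33.10 + 3.700 + 12.07 years.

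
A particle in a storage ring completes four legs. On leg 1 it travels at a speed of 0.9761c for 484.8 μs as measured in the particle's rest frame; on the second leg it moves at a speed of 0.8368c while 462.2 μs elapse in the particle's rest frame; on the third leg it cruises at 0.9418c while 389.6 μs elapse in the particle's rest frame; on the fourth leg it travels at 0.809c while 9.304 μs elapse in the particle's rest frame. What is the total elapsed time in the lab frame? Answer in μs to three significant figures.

Δt = 4250 μs

Leg 1: γ = 1/√(1 − 0.9761²) = 1/√0.04723 = 4.601; Δt_1 = 4.601 × 484.8 = 2231 μs.
Leg 2: γ = 1/√(1 − 0.8368²) = 1/√0.2998 = 1.826; Δt_2 = 1.826 × 462.2 = 844.2 μs.
Leg 3: γ = 1/√(1 − 0.9418²) = 1/√0.1130 = 2.975; Δt_3 = 2.975 × 389.6 = 1159 μs.
Leg 4: γ = 1/√(1 − 0.809²) = 1/√0.3455 = 1.701; Δt_4 = 1.701 × 9.304 = 15.83 μs.
Total: 2231 + 844.2 + 1159 + 15.83 μs.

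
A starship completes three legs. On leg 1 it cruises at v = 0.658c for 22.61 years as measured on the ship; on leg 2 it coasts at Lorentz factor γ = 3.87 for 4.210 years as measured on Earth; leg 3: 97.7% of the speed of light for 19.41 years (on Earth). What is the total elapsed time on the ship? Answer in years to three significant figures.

τ = 27.8 years

Leg 1: 22.61 years is already measured on the ship.
Leg 2: γ = 3.87; τ_2 = 4.210/3.870 = 1.088 years.
Leg 3: β = 0.977; γ = 1/√(1 − 0.977²) = 1/√0.04547 = 4.690; τ_3 = 19.41/4.690 = 4.139 years.
Total: 22.61 + 1.088 + 4.139 years.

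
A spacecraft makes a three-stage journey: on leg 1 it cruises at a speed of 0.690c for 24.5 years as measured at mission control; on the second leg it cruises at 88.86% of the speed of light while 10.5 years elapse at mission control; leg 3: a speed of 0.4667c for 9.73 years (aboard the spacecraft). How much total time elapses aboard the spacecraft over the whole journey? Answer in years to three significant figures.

Leg 1: γ = 1/√(1 − 0.690²) = 1/√0.5239 = 1.382; τ_1 = 24.5/1.382 = 17.73 years.
Leg 2: β = 0.8886; γ = 1/√(1 − 0.8886²) = 1/√0.2104 = 2.180; τ_2 = 10.5/2.180 = 4.816 years.
Leg 3: 9.73 years is already measured aboard the spacecraft.
Total: 17.73 + 4.816 + 9.730 years.

τ = 32.3 years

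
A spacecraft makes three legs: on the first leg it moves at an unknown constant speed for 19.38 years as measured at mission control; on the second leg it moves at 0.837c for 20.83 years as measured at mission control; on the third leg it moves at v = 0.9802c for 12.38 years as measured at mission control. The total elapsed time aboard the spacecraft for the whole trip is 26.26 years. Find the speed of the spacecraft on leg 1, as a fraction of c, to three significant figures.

Leg 1: speed unknown; τ_1 = 19.38/γ_1.
Leg 2: γ = 1/√(1 − 0.837²) = 1/√0.2994 = 1.827; τ_2 = 20.83/1.827 = 11.40 years.
Leg 3: γ = 1/√(1 − 0.9802²) = 1/√0.03921 = 5.050; τ_3 = 12.38/5.050 = 2.451 years.
Total proper time: τ_1 + 11.40 + 2.451 = 26.26, so τ_1 = 26.26 − 13.85 = 12.41 years.
γ_1 = 19.38/12.41 = 1.562; β = √(1 − 1/γ²) = √0.5899.

β = 0.768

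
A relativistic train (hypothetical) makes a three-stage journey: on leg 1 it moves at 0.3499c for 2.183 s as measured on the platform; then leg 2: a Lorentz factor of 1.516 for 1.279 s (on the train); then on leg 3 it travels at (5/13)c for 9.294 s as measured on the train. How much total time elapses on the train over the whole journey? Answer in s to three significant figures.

Leg 1: γ = 1/√(1 − 0.3499²) = 1/√0.8776 = 1.067; τ_1 = 2.183/1.067 = 2.045 s.
Leg 2: 1.279 s is already measured on the train.
Leg 3: 9.294 s is already measured on the train.
Total: 2.045 + 1.279 + 9.294 s.

τ = 12.6 s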